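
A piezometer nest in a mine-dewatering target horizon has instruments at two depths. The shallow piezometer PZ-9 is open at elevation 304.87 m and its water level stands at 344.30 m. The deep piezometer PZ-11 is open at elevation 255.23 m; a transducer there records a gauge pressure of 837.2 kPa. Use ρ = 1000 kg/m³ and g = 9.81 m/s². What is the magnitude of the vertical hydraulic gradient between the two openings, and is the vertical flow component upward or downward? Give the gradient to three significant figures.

Total head at PZ-9: h = 344.30 m (water level in the standpipe).
Pressure head at PZ-11: ψ = P/(ρg) = 837.2×1000 / (1000 × 9.81) = 85.34 m.
Total head at PZ-11: h = z + ψ = 255.23 + 85.34 = 340.57 m.
Δh = h(PZ-9) − h(PZ-11) = 344.30 − 340.57 = 3.73 m.
Vertical separation Δz = 304.87 − 255.23 = 49.64 m.
|i_v| = |Δh| / Δz = 3.73 / 49.64 = 0.0751.
Head is higher in the shallow piezometer, so vertical flow is downward (recharge condition).

|i_v| ≈ 0.0751; vertical flow is downward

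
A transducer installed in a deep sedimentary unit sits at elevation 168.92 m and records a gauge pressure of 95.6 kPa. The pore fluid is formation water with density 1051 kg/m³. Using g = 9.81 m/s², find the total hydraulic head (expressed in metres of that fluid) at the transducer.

ψ = P/(ρg) = 95.6×1000 / (1051 × 9.81) = 9.27 m.
h = z + ψ = 168.92 + 9.27 = 178.19 m.

h ≈ 178.19 m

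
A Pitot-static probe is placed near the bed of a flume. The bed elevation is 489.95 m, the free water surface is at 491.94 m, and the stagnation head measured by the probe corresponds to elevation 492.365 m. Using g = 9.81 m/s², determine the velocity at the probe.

v ≈ 2.89 m/s

Near the bed, under hydrostatic conditions, the piezometric head (z + ψ) equals the free-surface elevation, 491.94 m.
Velocity head = total − piezometric = 492.365 − 491.94 = 0.425 m.
v = √(2g·h_v) = √(2 × 9.81 × 0.425) = 2.89 m/s.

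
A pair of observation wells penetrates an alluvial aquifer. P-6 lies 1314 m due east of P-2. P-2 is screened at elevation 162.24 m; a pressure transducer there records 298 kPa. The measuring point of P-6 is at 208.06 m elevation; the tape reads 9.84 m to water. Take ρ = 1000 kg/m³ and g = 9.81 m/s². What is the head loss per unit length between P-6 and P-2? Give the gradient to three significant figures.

i ≈ 0.00426 m/m

Pressure head at P-2: ψ = P/(ρg) = 298×1000 / (1000 × 9.81) = 30.38 m.
Total head at P-2: h = z + ψ = 162.24 + 30.38 = 192.62 m.
Total head at P-6: h = 208.06 − 9.84 = 198.22 m.
Head difference: h(P-2) − h(P-6) = 192.62 − 198.22 = -5.60 m.
Hydraulic gradient: i = |Δh| / L = 5.60 / 1314 = 0.00426.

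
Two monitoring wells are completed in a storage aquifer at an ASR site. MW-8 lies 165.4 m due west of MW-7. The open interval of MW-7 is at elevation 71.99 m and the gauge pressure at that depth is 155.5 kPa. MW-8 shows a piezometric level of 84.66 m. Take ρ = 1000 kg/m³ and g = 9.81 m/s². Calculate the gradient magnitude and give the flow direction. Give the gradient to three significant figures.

i ≈ 0.0192; groundwater flows toward the west

Pressure head at MW-7: ψ = P/(ρg) = 155.5×1000 / (1000 × 9.81) = 15.85 m.
Total head at MW-7: h = z + ψ = 71.99 + 15.85 = 87.84 m.
Total head at MW-8: h = 84.66 m (water level in the piezometer is the total head).
Head difference: h(MW-7) − h(MW-8) = 87.84 − 84.66 = 3.18 m.
Hydraulic gradient: i = |Δh| / L = 3.18 / 165.4 = 0.0192.
Flow is from higher to lower head: from MW-7 toward MW-8, i.e. toward the west.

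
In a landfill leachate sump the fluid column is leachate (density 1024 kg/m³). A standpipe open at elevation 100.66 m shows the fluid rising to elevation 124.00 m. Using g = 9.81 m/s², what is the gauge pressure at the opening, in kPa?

P ≈ 234 kPa

Pressure head ψ = h − z = 124.00 − 100.66 = 23.34 m.
P = ρgψ = 1024 × 9.81 × 23.34 = 234461 Pa ≈ 234 kPa.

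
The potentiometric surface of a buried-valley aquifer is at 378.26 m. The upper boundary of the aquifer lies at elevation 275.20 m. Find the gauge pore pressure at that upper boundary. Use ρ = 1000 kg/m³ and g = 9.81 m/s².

P ≈ 1010 kPa

Pressure head at the aquifer top: ψ = h − z = 378.26 − 275.20 = 103.06 m.
P = ρgψ = 1000 × 9.81 × 103.06 = 1011019 Pa ≈ 1010 kPa.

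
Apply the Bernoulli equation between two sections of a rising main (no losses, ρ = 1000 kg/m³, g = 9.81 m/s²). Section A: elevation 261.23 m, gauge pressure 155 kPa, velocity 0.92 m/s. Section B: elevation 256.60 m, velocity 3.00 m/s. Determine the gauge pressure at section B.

Pressure head at A: ψ₁ = P₁/(ρg) = 155×1000 / (1000 × 9.81) = 15.80 m.
Velocity heads: v₁²/2g = 0.92²/19.62 = 0.043 m; v₂²/2g = 3.00²/19.62 = 0.459 m.
Total head H = z₁ + ψ₁ + v₁²/2g = 261.23 + 15.80 + 0.043 = 277.07 m.
ψ₂ = H − z₂ − v₂²/2g = 277.07 − 256.60 − 0.459 = 20.01 m.
P₂ = ρgψ₂ = 1000 × 9.81 × 20.01 ≈ 196 kPa.

P₂ ≈ 196 kPa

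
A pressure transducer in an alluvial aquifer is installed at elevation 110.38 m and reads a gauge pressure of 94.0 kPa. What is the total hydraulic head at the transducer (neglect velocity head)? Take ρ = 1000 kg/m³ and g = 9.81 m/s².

h ≈ 119.96 m

ψ = P/(ρg) = 94.0×1000 / (1000 × 9.81) = 9.58 m.
h = z + ψ = 110.38 + 9.58 = 119.96 m.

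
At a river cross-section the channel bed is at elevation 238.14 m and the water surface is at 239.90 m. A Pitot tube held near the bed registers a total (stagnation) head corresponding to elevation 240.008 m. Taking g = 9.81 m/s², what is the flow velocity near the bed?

v ≈ 1.46 m/s

Near the bed, under hydrostatic conditions, the piezometric head (z + ψ) equals the free-surface elevation, 239.90 m.
Velocity head = total − piezometric = 240.008 − 239.90 = 0.108 m.
v = √(2g·h_v) = √(2 × 9.81 × 0.108) = 1.46 m/s.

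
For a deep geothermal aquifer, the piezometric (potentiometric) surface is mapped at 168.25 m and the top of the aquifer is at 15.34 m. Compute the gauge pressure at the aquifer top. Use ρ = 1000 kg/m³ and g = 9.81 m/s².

Pressure head at the aquifer top: ψ = h − z = 168.25 − 15.34 = 152.91 m.
P = ρgψ = 1000 × 9.81 × 152.91 = 1500047 Pa ≈ 1500 kPa.

P ≈ 1500 kPa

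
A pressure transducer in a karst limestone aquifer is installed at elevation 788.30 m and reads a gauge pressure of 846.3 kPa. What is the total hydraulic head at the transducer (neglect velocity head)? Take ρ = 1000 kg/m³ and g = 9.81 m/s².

h ≈ 874.57 m

ψ = P/(ρg) = 846.3×1000 / (1000 × 9.81) = 86.27 m.
h = z + ψ = 788.30 + 86.27 = 874.57 m.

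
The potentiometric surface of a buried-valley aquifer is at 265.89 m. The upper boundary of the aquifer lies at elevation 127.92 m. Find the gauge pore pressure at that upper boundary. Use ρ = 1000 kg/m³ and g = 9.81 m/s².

Pressure head at the aquifer top: ψ = h − z = 265.89 − 127.92 = 137.97 m.
P = ρgψ = 1000 × 9.81 × 137.97 = 1353486 Pa ≈ 1350 kPa.

P ≈ 1350 kPa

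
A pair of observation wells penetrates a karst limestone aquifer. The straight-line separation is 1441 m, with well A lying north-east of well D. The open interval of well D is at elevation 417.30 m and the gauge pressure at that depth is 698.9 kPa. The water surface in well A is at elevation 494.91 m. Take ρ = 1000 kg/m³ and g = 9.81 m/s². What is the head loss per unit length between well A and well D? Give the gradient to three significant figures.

Pressure head at well D: ψ = P/(ρg) = 698.9×1000 / (1000 × 9.81) = 71.24 m.
Total head at well D: h = z + ψ = 417.30 + 71.24 = 488.54 m.
Total head at well A: h = 494.91 m (water level in the piezometer is the total head).
Head difference: h(well D) − h(well A) = 488.54 − 494.91 = -6.37 m.
Hydraulic gradient: i = |Δh| / L = 6.37 / 1441 = 0.00442.

i ≈ 0.00442 m/m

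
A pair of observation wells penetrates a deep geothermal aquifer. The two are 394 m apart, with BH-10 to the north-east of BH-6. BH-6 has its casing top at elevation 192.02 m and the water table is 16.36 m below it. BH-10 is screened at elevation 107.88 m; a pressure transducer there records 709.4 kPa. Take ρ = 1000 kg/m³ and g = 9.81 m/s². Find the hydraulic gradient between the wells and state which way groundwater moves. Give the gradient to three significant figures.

i ≈ 0.0115; groundwater flows toward the south-west

Total head at BH-6: h = 192.02 − 16.36 = 175.66 m.
Pressure head at BH-10: ψ = P/(ρg) = 709.4×1000 / (1000 × 9.81) = 72.31 m.
Total head at BH-10: h = z + ψ = 107.88 + 72.31 = 180.19 m.
Head difference: h(BH-6) − h(BH-10) = 175.66 − 180.19 = -4.53 m.
Hydraulic gradient: i = |Δh| / L = 4.53 / 394 = 0.0115.
Flow is from higher to lower head: from BH-10 toward BH-6, i.e. toward the south-west.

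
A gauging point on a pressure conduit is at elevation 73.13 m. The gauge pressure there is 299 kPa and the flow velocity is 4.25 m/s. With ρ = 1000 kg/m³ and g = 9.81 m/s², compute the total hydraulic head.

Pressure head ψ = P/(ρg) = 299×1000 / (1000 × 9.81) = 30.48 m.
Velocity head = v²/(2g) = 4.25² / (2 × 9.81) = 0.921 m.
h = z + ψ + v²/(2g) = 73.13 + 30.48 + 0.921 = 104.53 m.

h ≈ 104.53 m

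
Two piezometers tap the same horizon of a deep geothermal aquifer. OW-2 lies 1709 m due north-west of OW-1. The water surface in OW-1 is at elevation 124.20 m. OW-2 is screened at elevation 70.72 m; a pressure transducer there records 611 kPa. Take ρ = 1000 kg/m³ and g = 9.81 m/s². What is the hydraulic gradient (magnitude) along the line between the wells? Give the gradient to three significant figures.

i ≈ 0.00515

Total head at OW-1: h = 124.20 m (water level in the piezometer is the total head).
Pressure head at OW-2: ψ = P/(ρg) = 611×1000 / (1000 × 9.81) = 62.28 m.
Total head at OW-2: h = z + ψ = 70.72 + 62.28 = 133.00 m.
Head difference: h(OW-1) − h(OW-2) = 124.20 − 133.00 = -8.80 m.
Hydraulic gradient: i = |Δh| / L = 8.80 / 1709 = 0.00515.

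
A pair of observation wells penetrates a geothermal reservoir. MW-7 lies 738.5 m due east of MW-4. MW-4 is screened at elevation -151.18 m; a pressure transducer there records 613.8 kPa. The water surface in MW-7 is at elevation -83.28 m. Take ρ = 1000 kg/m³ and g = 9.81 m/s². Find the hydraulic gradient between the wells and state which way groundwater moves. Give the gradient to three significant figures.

Pressure head at MW-4: ψ = P/(ρg) = 613.8×1000 / (1000 × 9.81) = 62.57 m.
Total head at MW-4: h = z + ψ = -151.18 + 62.57 = -88.61 m.
Total head at MW-7: h = -83.28 m (water level in the piezometer is the total head).
Head difference: h(MW-4) − h(MW-7) = -88.61 − (-83.28) = -5.33 m.
Hydraulic gradient: i = |Δh| / L = 5.33 / 738.5 = 0.00722.
Flow is from higher to lower head: from MW-7 toward MW-4, i.e. toward the west.

i ≈ 0.00722; groundwater flows toward the west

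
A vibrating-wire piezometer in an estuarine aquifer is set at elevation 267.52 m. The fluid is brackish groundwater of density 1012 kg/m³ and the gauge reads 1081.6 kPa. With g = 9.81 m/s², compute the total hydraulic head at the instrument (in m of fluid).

h ≈ 376.47 m

ψ = P/(ρg) = 1081.6×1000 / (1012 × 9.81) = 108.95 m.
h = z + ψ = 267.52 + 108.95 = 376.47 m.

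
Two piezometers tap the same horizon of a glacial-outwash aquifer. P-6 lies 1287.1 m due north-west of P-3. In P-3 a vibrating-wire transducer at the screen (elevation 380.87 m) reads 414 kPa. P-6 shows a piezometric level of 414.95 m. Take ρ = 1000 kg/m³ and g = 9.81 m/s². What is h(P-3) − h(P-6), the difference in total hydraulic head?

Δh ≈ 8.12 m

Pressure head at P-3: ψ = P/(ρg) = 414×1000 / (1000 × 9.81) = 42.20 m.
Total head at P-3: h = z + ψ = 380.87 + 42.20 = 423.07 m.
Total head at P-6: h = 414.95 m (water level in the piezometer is the total head).
Head difference: h(P-3) − h(P-6) = 423.07 − 414.95 = 8.12 m.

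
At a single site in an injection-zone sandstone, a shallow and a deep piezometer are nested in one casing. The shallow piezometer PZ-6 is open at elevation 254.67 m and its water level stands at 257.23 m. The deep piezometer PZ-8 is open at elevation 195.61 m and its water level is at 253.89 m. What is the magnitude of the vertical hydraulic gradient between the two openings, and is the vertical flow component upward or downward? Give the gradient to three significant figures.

|i_v| ≈ 0.0566; vertical flow is downward

Total head at PZ-6: h = 257.23 m (water level in the standpipe).
Total head at PZ-8: h = 253.89 m.
Δh = h(PZ-6) − h(PZ-8) = 257.23 − 253.89 = 3.34 m.
Vertical separation Δz = 254.67 − 195.61 = 59.06 m.
|i_v| = |Δh| / Δz = 3.34 / 59.06 = 0.0566.
Head is higher in the shallow piezometer, so vertical flow is downward (recharge condition).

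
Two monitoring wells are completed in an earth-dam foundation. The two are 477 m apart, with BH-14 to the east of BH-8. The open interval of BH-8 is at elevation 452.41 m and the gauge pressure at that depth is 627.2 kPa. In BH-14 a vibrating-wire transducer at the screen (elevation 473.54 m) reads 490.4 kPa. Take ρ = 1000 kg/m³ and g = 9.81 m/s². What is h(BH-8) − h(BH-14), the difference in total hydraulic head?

Δh ≈ -7.19 m

Pressure head at BH-8: ψ = P/(ρg) = 627.2×1000 / (1000 × 9.81) = 63.93 m.
Total head at BH-8: h = z + ψ = 452.41 + 63.93 = 516.34 m.
Pressure head at BH-14: ψ = P/(ρg) = 490.4×1000 / (1000 × 9.81) = 49.99 m.
Total head at BH-14: h = z + ψ = 473.54 + 49.99 = 523.53 m.
Head difference: h(BH-8) − h(BH-14) = 516.34 − 523.53 = -7.19 m.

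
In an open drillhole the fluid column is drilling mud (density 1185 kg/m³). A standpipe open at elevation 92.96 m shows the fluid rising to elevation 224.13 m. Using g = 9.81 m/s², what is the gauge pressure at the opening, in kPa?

P ≈ 1520 kPa

Pressure head ψ = h − z = 224.13 − 92.96 = 131.17 m.
P = ρgψ = 1185 × 9.81 × 131.17 = 1524832 Pa ≈ 1520 kPa.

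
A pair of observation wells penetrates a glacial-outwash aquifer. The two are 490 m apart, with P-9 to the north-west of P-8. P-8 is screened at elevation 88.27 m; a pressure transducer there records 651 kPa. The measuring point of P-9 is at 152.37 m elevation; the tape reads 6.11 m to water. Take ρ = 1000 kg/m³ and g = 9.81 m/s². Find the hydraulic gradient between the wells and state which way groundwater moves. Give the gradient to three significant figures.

Pressure head at P-8: ψ = P/(ρg) = 651×1000 / (1000 × 9.81) = 66.36 m.
Total head at P-8: h = z + ψ = 88.27 + 66.36 = 154.63 m.
Total head at P-9: h = 152.37 − 6.11 = 146.26 m.
Head difference: h(P-8) − h(P-9) = 154.63 − 146.26 = 8.37 m.
Hydraulic gradient: i = |Δh| / L = 8.37 / 490 = 0.0171.
Flow is from higher to lower head: from P-8 toward P-9, i.e. toward the north-west.

i ≈ 0.0171; groundwater flows toward the north-west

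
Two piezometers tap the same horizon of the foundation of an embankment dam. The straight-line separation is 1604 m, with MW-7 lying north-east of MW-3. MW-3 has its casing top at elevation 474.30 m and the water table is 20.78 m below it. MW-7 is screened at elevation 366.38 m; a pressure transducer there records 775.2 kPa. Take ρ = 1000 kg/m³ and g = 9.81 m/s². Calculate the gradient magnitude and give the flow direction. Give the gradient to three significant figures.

i ≈ 0.00506; groundwater flows toward the north-east

Total head at MW-3: h = 474.30 − 20.78 = 453.52 m.
Pressure head at MW-7: ψ = P/(ρg) = 775.2×1000 / (1000 × 9.81) = 79.02 m.
Total head at MW-7: h = z + ψ = 366.38 + 79.02 = 445.40 m.
Head difference: h(MW-3) − h(MW-7) = 453.52 − 445.40 = 8.12 m.
Hydraulic gradient: i = |Δh| / L = 8.12 / 1604 = 0.00506.
Flow is from higher to lower head: from MW-3 toward MW-7, i.e. toward the north-east.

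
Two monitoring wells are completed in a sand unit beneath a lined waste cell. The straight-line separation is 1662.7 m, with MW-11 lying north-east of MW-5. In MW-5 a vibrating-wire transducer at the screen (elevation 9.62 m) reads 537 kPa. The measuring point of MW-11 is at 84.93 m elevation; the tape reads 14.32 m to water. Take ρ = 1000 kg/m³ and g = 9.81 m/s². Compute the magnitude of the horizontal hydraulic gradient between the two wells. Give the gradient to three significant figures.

i ≈ 0.00376

Pressure head at MW-5: ψ = P/(ρg) = 537×1000 / (1000 × 9.81) = 54.74 m.
Total head at MW-5: h = z + ψ = 9.62 + 54.74 = 64.36 m.
Total head at MW-11: h = 84.93 − 14.32 = 70.61 m.
Head difference: h(MW-5) − h(MW-11) = 64.36 − 70.61 = -6.25 m.
Hydraulic gradient: i = |Δh| / L = 6.25 / 1662.7 = 0.00376.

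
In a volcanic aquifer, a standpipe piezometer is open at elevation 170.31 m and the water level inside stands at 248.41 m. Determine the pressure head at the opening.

Total head h = 248.41 m (the water-surface elevation in the piezometer).
Pressure head ψ = h − z = 248.41 − 170.31 = 78.10 m.

ψ ≈ 78.10 m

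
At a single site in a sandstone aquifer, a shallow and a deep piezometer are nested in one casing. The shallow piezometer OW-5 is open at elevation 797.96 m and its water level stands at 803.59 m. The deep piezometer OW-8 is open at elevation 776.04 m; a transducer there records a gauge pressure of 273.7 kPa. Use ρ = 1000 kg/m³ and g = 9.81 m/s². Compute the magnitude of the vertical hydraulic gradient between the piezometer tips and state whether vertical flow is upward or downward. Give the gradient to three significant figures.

|i_v| ≈ 0.0160; vertical flow is upward

Total head at OW-5: h = 803.59 m (water level in the standpipe).
Pressure head at OW-8: ψ = P/(ρg) = 273.7×1000 / (1000 × 9.81) = 27.90 m.
Total head at OW-8: h = z + ψ = 776.04 + 27.90 = 803.94 m.
Δh = h(OW-5) − h(OW-8) = 803.59 − 803.94 = -0.35 m.
Vertical separation Δz = 797.96 − 776.04 = 21.92 m.
|i_v| = |Δh| / Δz = 0.35 / 21.92 = 0.0160.
Head is higher in the deep piezometer, so vertical flow is upward (discharge condition).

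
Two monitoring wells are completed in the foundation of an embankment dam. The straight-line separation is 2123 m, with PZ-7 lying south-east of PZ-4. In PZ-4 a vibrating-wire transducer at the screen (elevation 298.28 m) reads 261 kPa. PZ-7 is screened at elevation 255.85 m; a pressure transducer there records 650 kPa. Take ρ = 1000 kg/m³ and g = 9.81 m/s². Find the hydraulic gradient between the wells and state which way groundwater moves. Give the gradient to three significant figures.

i ≈ 0.00131; groundwater flows toward the south-east

Pressure head at PZ-4: ψ = P/(ρg) = 261×1000 / (1000 × 9.81) = 26.61 m.
Total head at PZ-4: h = z + ψ = 298.28 + 26.61 = 324.89 m.
Pressure head at PZ-7: ψ = P/(ρg) = 650×1000 / (1000 × 9.81) = 66.26 m.
Total head at PZ-7: h = z + ψ = 255.85 + 66.26 = 322.11 m.
Head difference: h(PZ-4) − h(PZ-7) = 324.89 − 322.11 = 2.78 m.
Hydraulic gradient: i = |Δh| / L = 2.78 / 2123 = 0.00131.
Flow is from higher to lower head: from PZ-4 toward PZ-7, i.e. toward the south-east.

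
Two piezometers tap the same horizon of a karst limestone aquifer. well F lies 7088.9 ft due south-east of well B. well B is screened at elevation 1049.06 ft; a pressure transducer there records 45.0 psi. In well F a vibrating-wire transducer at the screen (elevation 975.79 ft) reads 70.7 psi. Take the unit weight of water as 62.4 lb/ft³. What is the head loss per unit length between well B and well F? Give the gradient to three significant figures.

Pressure head at well B: ψ = 144·P/γ = 144 × 45.0 / 62.4 = 103.85 ft.
Total head at well B: h = z + ψ = 1049.06 + 103.85 = 1152.91 ft.
Pressure head at well F: ψ = 144·P/γ = 144 × 70.7 / 62.4 = 163.15 ft.
Total head at well F: h = z + ψ = 975.79 + 163.15 = 1138.94 ft.
Head difference: h(well B) − h(well F) = 1152.91 − 1138.94 = 13.97 ft.
Hydraulic gradient: i = |Δh| / L = 13.97 / 7088.9 = 0.00197.

i ≈ 0.00197 ft/ft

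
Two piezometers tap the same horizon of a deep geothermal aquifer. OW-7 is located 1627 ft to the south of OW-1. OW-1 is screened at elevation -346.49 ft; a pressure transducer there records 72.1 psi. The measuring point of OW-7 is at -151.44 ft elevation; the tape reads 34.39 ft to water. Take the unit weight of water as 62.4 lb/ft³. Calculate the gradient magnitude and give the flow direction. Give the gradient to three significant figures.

Pressure head at OW-1: ψ = 144·P/γ = 144 × 72.1 / 62.4 = 166.38 ft.
Total head at OW-1: h = z + ψ = -346.49 + 166.38 = -180.11 ft.
Total head at OW-7: h = -151.44 − 34.39 = -185.83 ft.
Head difference: h(OW-1) − h(OW-7) = -180.11 − (-185.83) = 5.72 ft.
Hydraulic gradient: i = |Δh| / L = 5.72 / 1627 = 0.00352.
Flow is from higher to lower head: from OW-1 toward OW-7, i.e. toward the south.

i ≈ 0.00352; groundwater flows toward the south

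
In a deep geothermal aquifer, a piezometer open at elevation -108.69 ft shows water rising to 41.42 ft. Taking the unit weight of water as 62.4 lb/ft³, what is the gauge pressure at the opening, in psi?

Pressure head ψ = h − z = 41.42 − (-108.69) = 150.11 ft.
P = γ·ψ / 144 = 62.4 × 150.11 / 144 = 65.0 psi.

P ≈ 65.0 psi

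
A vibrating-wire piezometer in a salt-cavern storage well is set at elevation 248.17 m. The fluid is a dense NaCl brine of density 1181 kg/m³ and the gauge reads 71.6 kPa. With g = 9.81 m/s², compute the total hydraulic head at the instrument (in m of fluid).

ψ = P/(ρg) = 71.6×1000 / (1181 × 9.81) = 6.18 m.
h = z + ψ = 248.17 + 6.18 = 254.35 m.

h ≈ 254.35 m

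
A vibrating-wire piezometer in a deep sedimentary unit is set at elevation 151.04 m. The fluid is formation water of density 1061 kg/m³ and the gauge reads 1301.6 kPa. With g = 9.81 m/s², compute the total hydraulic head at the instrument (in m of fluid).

ψ = P/(ρg) = 1301.6×1000 / (1061 × 9.81) = 125.05 m.
h = z + ψ = 151.04 + 125.05 = 276.09 m.

h ≈ 276.09 m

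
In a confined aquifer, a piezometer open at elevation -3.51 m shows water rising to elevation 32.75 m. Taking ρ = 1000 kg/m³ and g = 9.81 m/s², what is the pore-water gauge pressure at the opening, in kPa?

P ≈ 356 kPa

Pressure head ψ = h − z = 32.75 − (-3.51) = 36.26 m.
P = ρgψ = 1000 × 9.81 × 36.26 = 355711 Pa ≈ 356 kPa.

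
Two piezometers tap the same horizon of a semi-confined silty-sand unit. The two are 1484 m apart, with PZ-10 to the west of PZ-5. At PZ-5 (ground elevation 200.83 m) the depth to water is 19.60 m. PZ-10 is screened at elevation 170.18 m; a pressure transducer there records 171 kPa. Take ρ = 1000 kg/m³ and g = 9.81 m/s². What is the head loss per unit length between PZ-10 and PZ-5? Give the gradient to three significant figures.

i ≈ 0.00430 m/m

Total head at PZ-5: h = 200.83 − 19.60 = 181.23 m.
Pressure head at PZ-10: ψ = P/(ρg) = 171×1000 / (1000 × 9.81) = 17.43 m.
Total head at PZ-10: h = z + ψ = 170.18 + 17.43 = 187.61 m.
Head difference: h(PZ-5) − h(PZ-10) = 181.23 − 187.61 = -6.38 m.
Hydraulic gradient: i = |Δh| / L = 6.38 / 1484 = 0.00430.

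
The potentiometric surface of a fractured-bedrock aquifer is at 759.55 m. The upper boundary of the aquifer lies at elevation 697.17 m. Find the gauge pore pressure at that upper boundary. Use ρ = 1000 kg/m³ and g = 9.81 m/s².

Pressure head at the aquifer top: ψ = h − z = 759.55 − 697.17 = 62.38 m.
P = ρgψ = 1000 × 9.81 × 62.38 = 611948 Pa ≈ 612 kPa.

P ≈ 612 kPa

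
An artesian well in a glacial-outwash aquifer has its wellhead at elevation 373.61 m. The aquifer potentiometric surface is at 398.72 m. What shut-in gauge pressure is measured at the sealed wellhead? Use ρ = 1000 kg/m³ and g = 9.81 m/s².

Head above the cap: Δh = 398.72 − 373.61 = 25.11 m.
P = ρgΔh = 1000 × 9.81 × 25.11 = 246329 Pa ≈ 246 kPa.

P ≈ 246 kPa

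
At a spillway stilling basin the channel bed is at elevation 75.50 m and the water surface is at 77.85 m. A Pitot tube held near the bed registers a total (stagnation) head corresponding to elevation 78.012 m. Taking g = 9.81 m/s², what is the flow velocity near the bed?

Near the bed, under hydrostatic conditions, the piezometric head (z + ψ) equals the free-surface elevation, 77.85 m.
Velocity head = total − piezometric = 78.012 − 77.85 = 0.162 m.
v = √(2g·h_v) = √(2 × 9.81 × 0.162) = 1.78 m/s.

v ≈ 1.78 m/s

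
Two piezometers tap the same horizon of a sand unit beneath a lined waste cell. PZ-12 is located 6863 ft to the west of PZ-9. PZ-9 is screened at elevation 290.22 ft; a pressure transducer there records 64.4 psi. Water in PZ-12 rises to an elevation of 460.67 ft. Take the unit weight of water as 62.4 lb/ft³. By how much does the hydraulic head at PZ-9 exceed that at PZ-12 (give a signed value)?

Pressure head at PZ-9: ψ = 144·P/γ = 144 × 64.4 / 62.4 = 148.62 ft.
Total head at PZ-9: h = z + ψ = 290.22 + 148.62 = 438.84 ft.
Total head at PZ-12: h = 460.67 ft (water level in the piezometer is the total head).
Head difference: h(PZ-9) − h(PZ-12) = 438.84 − 460.67 = -21.83 ft.

Δh ≈ -21.83 ft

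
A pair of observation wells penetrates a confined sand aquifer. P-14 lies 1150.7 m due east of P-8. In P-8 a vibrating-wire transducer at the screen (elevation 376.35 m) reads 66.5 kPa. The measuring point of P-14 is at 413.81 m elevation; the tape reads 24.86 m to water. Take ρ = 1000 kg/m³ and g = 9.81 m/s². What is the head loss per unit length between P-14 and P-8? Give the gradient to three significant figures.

Pressure head at P-8: ψ = P/(ρg) = 66.5×1000 / (1000 × 9.81) = 6.78 m.
Total head at P-8: h = z + ψ = 376.35 + 6.78 = 383.13 m.
Total head at P-14: h = 413.81 − 24.86 = 388.95 m.
Head difference: h(P-8) − h(P-14) = 383.13 − 388.95 = -5.82 m.
Hydraulic gradient: i = |Δh| / L = 5.82 / 1150.7 = 0.00506.

i ≈ 0.00506 m/m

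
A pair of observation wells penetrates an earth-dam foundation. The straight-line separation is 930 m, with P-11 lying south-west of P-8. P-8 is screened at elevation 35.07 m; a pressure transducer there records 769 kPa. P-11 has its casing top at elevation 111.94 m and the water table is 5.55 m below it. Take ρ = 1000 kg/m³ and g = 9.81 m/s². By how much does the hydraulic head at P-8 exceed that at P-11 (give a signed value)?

Pressure head at P-8: ψ = P/(ρg) = 769×1000 / (1000 × 9.81) = 78.39 m.
Total head at P-8: h = z + ψ = 35.07 + 78.39 = 113.46 m.
Total head at P-11: h = 111.94 − 5.55 = 106.39 m.
Head difference: h(P-8) − h(P-11) = 113.46 − 106.39 = 7.07 m.

Δh ≈ 7.07 m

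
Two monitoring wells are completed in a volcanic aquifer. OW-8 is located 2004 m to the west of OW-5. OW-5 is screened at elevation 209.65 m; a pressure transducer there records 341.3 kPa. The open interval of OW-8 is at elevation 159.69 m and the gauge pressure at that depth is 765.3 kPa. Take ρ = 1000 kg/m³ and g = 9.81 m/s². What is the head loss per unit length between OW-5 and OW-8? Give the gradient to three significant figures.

Pressure head at OW-5: ψ = P/(ρg) = 341.3×1000 / (1000 × 9.81) = 34.79 m.
Total head at OW-5: h = z + ψ = 209.65 + 34.79 = 244.44 m.
Pressure head at OW-8: ψ = P/(ρg) = 765.3×1000 / (1000 × 9.81) = 78.01 m.
Total head at OW-8: h = z + ψ = 159.69 + 78.01 = 237.70 m.
Head difference: h(OW-5) − h(OW-8) = 244.44 − 237.70 = 6.74 m.
Hydraulic gradient: i = |Δh| / L = 6.74 / 2004 = 0.00336.

i ≈ 0.00336 m/m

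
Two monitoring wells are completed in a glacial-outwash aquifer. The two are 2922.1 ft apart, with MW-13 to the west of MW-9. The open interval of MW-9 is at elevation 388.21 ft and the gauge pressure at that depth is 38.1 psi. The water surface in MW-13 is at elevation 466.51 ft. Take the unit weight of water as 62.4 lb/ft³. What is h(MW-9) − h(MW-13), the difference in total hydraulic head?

Δh ≈ 9.62 ft

Pressure head at MW-9: ψ = 144·P/γ = 144 × 38.1 / 62.4 = 87.92 ft.
Total head at MW-9: h = z + ψ = 388.21 + 87.92 = 476.13 ft.
Total head at MW-13: h = 466.51 ft (water level in the piezometer is the total head).
Head difference: h(MW-9) − h(MW-13) = 476.13 − 466.51 = 9.62 ft.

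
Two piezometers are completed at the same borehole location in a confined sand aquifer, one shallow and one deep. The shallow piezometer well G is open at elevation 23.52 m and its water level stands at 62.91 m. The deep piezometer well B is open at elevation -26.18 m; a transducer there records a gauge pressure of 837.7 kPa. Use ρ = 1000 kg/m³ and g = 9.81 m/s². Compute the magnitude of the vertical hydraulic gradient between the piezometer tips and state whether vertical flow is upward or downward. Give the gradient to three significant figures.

Total head at well G: h = 62.91 m (water level in the standpipe).
Pressure head at well B: ψ = P/(ρg) = 837.7×1000 / (1000 × 9.81) = 85.39 m.
Total head at well B: h = z + ψ = -26.18 + 85.39 = 59.21 m.
Δh = h(well G) − h(well B) = 62.91 − 59.21 = 3.70 m.
Vertical separation Δz = 23.52 − (-26.18) = 49.70 m.
|i_v| = |Δh| / Δz = 3.70 / 49.70 = 0.0744.
Head is higher in the shallow piezometer, so vertical flow is downward (recharge condition).

|i_v| ≈ 0.0744; vertical flow is downward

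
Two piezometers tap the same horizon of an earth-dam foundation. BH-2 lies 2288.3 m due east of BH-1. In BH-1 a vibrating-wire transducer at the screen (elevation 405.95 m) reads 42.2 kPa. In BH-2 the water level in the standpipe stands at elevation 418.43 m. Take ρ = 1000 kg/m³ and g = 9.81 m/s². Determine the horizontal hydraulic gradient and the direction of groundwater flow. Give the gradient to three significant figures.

i ≈ 0.00357; groundwater flows toward the west

Pressure head at BH-1: ψ = P/(ρg) = 42.2×1000 / (1000 × 9.81) = 4.30 m.
Total head at BH-1: h = z + ψ = 405.95 + 4.30 = 410.25 m.
Total head at BH-2: h = 418.43 m (water level in the piezometer is the total head).
Head difference: h(BH-1) − h(BH-2) = 410.25 − 418.43 = -8.18 m.
Hydraulic gradient: i = |Δh| / L = 8.18 / 2288.3 = 0.00357.
Flow is from higher to lower head: from BH-2 toward BH-1, i.e. toward the west.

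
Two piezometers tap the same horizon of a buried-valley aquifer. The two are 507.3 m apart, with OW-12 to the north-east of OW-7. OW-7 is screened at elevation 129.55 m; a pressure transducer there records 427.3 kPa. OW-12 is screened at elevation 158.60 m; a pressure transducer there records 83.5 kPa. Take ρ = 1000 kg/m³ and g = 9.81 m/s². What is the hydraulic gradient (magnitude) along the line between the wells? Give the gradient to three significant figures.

i ≈ 0.0118

Pressure head at OW-7: ψ = P/(ρg) = 427.3×1000 / (1000 × 9.81) = 43.56 m.
Total head at OW-7: h = z + ψ = 129.55 + 43.56 = 173.11 m.
Pressure head at OW-12: ψ = P/(ρg) = 83.5×1000 / (1000 × 9.81) = 8.51 m.
Total head at OW-12: h = z + ψ = 158.60 + 8.51 = 167.11 m.
Head difference: h(OW-7) − h(OW-12) = 173.11 − 167.11 = 6.00 m.
Hydraulic gradient: i = |Δh| / L = 6.00 / 507.3 = 0.0118.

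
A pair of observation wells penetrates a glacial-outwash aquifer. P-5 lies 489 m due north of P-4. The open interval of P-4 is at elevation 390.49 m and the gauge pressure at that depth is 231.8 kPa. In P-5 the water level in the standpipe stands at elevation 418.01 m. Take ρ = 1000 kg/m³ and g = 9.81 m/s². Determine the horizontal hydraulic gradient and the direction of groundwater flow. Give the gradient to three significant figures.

i ≈ 0.00796; groundwater flows toward the south

Pressure head at P-4: ψ = P/(ρg) = 231.8×1000 / (1000 × 9.81) = 23.63 m.
Total head at P-4: h = z + ψ = 390.49 + 23.63 = 414.12 m.
Total head at P-5: h = 418.01 m (water level in the piezometer is the total head).
Head difference: h(P-4) − h(P-5) = 414.12 − 418.01 = -3.89 m.
Hydraulic gradient: i = |Δh| / L = 3.89 / 489 = 0.00796.
Flow is from higher to lower head: from P-5 toward P-4, i.e. toward the south.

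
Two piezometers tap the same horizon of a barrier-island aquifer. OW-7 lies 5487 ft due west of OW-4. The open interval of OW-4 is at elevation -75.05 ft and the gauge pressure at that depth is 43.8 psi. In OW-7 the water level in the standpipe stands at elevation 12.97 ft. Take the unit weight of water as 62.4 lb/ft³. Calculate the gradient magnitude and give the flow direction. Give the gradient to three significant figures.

i ≈ 0.00238; groundwater flows toward the west

Pressure head at OW-4: ψ = 144·P/γ = 144 × 43.8 / 62.4 = 101.08 ft.
Total head at OW-4: h = z + ψ = -75.05 + 101.08 = 26.03 ft.
Total head at OW-7: h = 12.97 ft (water level in the piezometer is the total head).
Head difference: h(OW-4) − h(OW-7) = 26.03 − 12.97 = 13.06 ft.
Hydraulic gradient: i = |Δh| / L = 13.06 / 5487 = 0.00238.
Flow is from higher to lower head: from OW-4 toward OW-7, i.e. toward the west.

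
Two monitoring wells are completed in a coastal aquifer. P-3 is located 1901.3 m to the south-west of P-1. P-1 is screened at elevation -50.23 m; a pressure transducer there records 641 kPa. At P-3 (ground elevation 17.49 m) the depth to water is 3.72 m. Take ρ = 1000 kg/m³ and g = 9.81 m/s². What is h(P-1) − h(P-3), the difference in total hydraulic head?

Pressure head at P-1: ψ = P/(ρg) = 641×1000 / (1000 × 9.81) = 65.34 m.
Total head at P-1: h = z + ψ = -50.23 + 65.34 = 15.11 m.
Total head at P-3: h = 17.49 − 3.72 = 13.77 m.
Head difference: h(P-1) − h(P-3) = 15.11 − 13.77 = 1.34 m.

Δh ≈ 1.34 m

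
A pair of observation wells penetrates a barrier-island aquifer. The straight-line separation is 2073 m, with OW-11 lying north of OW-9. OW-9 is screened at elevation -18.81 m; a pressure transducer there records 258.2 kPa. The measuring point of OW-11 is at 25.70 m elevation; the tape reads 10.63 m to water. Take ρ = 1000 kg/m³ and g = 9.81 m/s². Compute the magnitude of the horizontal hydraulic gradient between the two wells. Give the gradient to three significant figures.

i ≈ 0.00365

Pressure head at OW-9: ψ = P/(ρg) = 258.2×1000 / (1000 × 9.81) = 26.32 m.
Total head at OW-9: h = z + ψ = -18.81 + 26.32 = 7.51 m.
Total head at OW-11: h = 25.70 − 10.63 = 15.07 m.
Head difference: h(OW-9) − h(OW-11) = 7.51 − 15.07 = -7.56 m.
Hydraulic gradient: i = |Δh| / L = 7.56 / 2073 = 0.00365.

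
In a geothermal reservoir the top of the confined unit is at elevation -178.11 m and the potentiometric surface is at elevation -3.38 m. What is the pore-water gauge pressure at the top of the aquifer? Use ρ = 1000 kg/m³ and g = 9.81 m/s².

P ≈ 1710 kPa

Pressure head at the aquifer top: ψ = h − z = -3.38 − (-178.11) = 174.73 m.
P = ρgψ = 1000 × 9.81 × 174.73 = 1714101 Pa ≈ 1710 kPa.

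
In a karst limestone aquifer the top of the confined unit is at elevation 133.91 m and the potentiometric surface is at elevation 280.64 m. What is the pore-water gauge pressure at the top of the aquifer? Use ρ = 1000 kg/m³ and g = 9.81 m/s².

Pressure head at the aquifer top: ψ = h − z = 280.64 − 133.91 = 146.73 m.
P = ρgψ = 1000 × 9.81 × 146.73 = 1439421 Pa ≈ 1440 kPa.

P ≈ 1440 kPa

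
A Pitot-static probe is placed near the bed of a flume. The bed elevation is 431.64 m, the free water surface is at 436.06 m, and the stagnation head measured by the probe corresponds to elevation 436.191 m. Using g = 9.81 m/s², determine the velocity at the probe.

Near the bed, under hydrostatic conditions, the piezometric head (z + ψ) equals the free-surface elevation, 436.06 m.
Velocity head = total − piezometric = 436.191 − 436.06 = 0.131 m.
v = √(2g·h_v) = √(2 × 9.81 × 0.131) = 1.60 m/s.

v ≈ 1.60 m/s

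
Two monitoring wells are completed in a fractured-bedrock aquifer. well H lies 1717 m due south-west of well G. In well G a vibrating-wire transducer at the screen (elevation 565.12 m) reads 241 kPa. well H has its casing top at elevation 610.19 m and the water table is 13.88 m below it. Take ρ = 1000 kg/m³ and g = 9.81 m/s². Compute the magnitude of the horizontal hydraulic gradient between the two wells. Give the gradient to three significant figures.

Pressure head at well G: ψ = P/(ρg) = 241×1000 / (1000 × 9.81) = 24.57 m.
Total head at well G: h = z + ψ = 565.12 + 24.57 = 589.69 m.
Total head at well H: h = 610.19 − 13.88 = 596.31 m.
Head difference: h(well G) − h(well H) = 589.69 − 596.31 = -6.62 m.
Hydraulic gradient: i = |Δh| / L = 6.62 / 1717 = 0.00386.

i ≈ 0.00386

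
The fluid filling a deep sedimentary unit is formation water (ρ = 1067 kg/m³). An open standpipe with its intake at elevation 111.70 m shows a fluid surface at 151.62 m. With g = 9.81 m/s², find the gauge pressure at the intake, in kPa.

Pressure head ψ = h − z = 151.62 − 111.70 = 39.92 m.
P = ρgψ = 1067 × 9.81 × 39.92 = 417853 Pa ≈ 418 kPa.

P ≈ 418 kPa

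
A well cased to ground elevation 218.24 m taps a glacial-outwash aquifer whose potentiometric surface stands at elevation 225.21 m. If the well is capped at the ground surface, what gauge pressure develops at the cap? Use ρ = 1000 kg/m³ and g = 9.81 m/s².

Head above the cap: Δh = 225.21 − 218.24 = 6.97 m.
P = ρgΔh = 1000 × 9.81 × 6.97 = 68376 Pa ≈ 68.4 kPa.

P ≈ 68.4 kPa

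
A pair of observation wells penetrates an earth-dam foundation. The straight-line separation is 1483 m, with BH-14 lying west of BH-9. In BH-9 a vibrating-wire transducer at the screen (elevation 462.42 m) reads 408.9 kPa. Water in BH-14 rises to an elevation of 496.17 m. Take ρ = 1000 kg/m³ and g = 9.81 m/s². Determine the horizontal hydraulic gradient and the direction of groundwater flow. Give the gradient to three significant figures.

Pressure head at BH-9: ψ = P/(ρg) = 408.9×1000 / (1000 × 9.81) = 41.68 m.
Total head at BH-9: h = z + ψ = 462.42 + 41.68 = 504.10 m.
Total head at BH-14: h = 496.17 m (water level in the piezometer is the total head).
Head difference: h(BH-9) − h(BH-14) = 504.10 − 496.17 = 7.93 m.
Hydraulic gradient: i = |Δh| / L = 7.93 / 1483 = 0.00535.
Flow is from higher to lower head: from BH-9 toward BH-14, i.e. toward the west.

i ≈ 0.00535; groundwater flows toward the west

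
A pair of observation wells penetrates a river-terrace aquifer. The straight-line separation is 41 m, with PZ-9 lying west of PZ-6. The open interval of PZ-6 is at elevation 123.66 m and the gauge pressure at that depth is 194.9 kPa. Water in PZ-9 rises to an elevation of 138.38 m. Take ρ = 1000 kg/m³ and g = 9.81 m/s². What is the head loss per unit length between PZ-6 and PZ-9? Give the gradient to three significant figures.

i ≈ 0.126 m/m

Pressure head at PZ-6: ψ = P/(ρg) = 194.9×1000 / (1000 × 9.81) = 19.87 m.
Total head at PZ-6: h = z + ψ = 123.66 + 19.87 = 143.53 m.
Total head at PZ-9: h = 138.38 m (water level in the piezometer is the total head).
Head difference: h(PZ-6) − h(PZ-9) = 143.53 − 138.38 = 5.15 m.
Hydraulic gradient: i = |Δh| / L = 5.15 / 41 = 0.126.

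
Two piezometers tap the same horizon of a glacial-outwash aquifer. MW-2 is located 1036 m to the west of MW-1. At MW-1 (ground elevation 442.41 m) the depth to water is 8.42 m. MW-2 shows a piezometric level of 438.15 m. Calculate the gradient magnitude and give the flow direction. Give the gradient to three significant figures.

Total head at MW-1: h = 442.41 − 8.42 = 433.99 m.
Total head at MW-2: h = 438.15 m (water level in the piezometer is the total head).
Head difference: h(MW-1) − h(MW-2) = 433.99 − 438.15 = -4.16 m.
Hydraulic gradient: i = |Δh| / L = 4.16 / 1036 = 0.00402.
Flow is from higher to lower head: from MW-2 toward MW-1, i.e. toward the east.

i ≈ 0.00402; groundwater flows toward the east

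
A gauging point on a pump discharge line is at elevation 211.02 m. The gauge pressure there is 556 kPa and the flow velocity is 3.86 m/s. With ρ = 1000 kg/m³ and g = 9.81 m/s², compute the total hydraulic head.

h ≈ 268.46 m

Pressure head ψ = P/(ρg) = 556×1000 / (1000 × 9.81) = 56.68 m.
Velocity head = v²/(2g) = 3.86² / (2 × 9.81) = 0.759 m.
h = z + ψ + v²/(2g) = 211.02 + 56.68 + 0.759 = 268.46 m.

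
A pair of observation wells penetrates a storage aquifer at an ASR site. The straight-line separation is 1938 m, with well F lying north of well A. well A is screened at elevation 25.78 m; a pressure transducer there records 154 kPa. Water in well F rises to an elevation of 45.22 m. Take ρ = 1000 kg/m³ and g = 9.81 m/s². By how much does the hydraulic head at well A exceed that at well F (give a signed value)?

Pressure head at well A: ψ = P/(ρg) = 154×1000 / (1000 × 9.81) = 15.70 m.
Total head at well A: h = z + ψ = 25.78 + 15.70 = 41.48 m.
Total head at well F: h = 45.22 m (water level in the piezometer is the total head).
Head difference: h(well A) − h(well F) = 41.48 − 45.22 = -3.74 m.

Δh ≈ -3.74 m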